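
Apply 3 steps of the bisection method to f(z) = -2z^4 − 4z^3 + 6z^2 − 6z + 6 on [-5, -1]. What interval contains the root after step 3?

m = -3, f(m) = 24 (+); new bracket [-5, -3]
m = -4, f(m) = -130 (−); new bracket [-4, -3]
m = -3.5, f(m) = -28.125 (−); new bracket [-3.5, -3]

[-3.5, -3]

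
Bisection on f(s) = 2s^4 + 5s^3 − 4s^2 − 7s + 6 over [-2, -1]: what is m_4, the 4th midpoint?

-1.5625

s = -1.5 gives f = 0.75, positive; keep [-2, -1.5]
s = -1.75 gives f = -2.039062, negative; keep [-1.75, -1.5]
s = -1.625 gives f = -0.696777, negative; keep [-1.625, -1.5]
s = -1.5625 gives f = 0.0193, positive; keep [-1.625, -1.5625]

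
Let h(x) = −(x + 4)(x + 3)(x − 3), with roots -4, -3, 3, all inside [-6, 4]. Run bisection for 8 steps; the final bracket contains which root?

h(-1) = 24 > 0, so the root lies in [-1, 4]
h(1.5) = 37.125 > 0, so the root lies in [1.5, 4]
h(2.75) = 9.703125 > 0, so the root lies in [2.75, 4]
h(3.375) = -17.6309 < 0, so the root lies in [2.75, 3.375]
h(3.0625) = -2.676 < 0, so the root lies in [2.75, 3.0625]
h(2.90625) = 3.8241 > 0, so the root lies in [2.90625, 3.0625]
h(2.984375) = 0.6531 > 0, so the root lies in [2.984375, 3.0625]
h(3.0234375) = -0.9915 < 0, so the root lies in [2.984375, 3.0234375]

3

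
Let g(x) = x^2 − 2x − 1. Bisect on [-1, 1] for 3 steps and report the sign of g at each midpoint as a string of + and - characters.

x = 0 gives g = -1, negative; keep [-1, 0]
x = -0.5 gives g = 0.25, positive; keep [-0.5, 0]
x = -0.25 gives g = -0.4375, negative; keep [-0.5, -0.25]

-+-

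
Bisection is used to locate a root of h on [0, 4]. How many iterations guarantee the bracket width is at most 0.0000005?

Width after n steps is 4/2^n. Need 2^n ≥ 4/0.0000005 = 8000000.
2^22 = 4194304 < 8000000 ≤ 2^23 = 8388608, so n = 23.

23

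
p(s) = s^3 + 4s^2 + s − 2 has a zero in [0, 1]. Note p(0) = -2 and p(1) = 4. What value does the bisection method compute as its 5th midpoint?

0.53125

s = 0.5 gives p = -0.375, negative; keep [0.5, 1]
s = 0.75 gives p = 1.421875, positive; keep [0.5, 0.75]
s = 0.625 gives p = 0.431641, positive; keep [0.5, 0.625]
s = 0.5625 gives p = 0.0061, positive; keep [0.5, 0.5625]
s = 0.53125 gives p = -0.1899, negative; keep [0.53125, 0.5625]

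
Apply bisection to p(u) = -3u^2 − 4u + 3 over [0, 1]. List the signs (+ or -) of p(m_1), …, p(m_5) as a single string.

+---+

midpoint 0.5: p = 0.25 > 0 → [0.5, 1]
midpoint 0.75: p = -1.6875 < 0 → [0.5, 0.75]
midpoint 0.625: p = -0.671875 < 0 → [0.5, 0.625]
midpoint 0.5625: p = -0.1992 < 0 → [0.5, 0.5625]
midpoint 0.53125: p = 0.0283 > 0 → [0.53125, 0.5625]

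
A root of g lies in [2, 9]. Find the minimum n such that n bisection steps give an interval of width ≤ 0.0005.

Width after n steps is 7/2^n. Need 2^n ≥ 7/0.0005 = 14000.
2^13 = 8192 < 14000 ≤ 2^14 = 16384, so n = 14.

14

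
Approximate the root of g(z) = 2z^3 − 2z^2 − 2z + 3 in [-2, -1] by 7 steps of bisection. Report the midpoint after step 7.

-1.1171875

g(-1.5) = -5.25 < 0, so the root lies in [-1.5, -1]
g(-1.25) = -1.53125 < 0, so the root lies in [-1.25, -1]
g(-1.125) = -0.128906 < 0, so the root lies in [-1.125, -1]
g(-1.0625) = 0.4683 > 0, so the root lies in [-1.125, -1.0625]
g(-1.09375) = 0.178 > 0, so the root lies in [-1.125, -1.09375]
g(-1.109375) = 0.0267 > 0, so the root lies in [-1.125, -1.109375]
g(-1.1171875) = -0.0506 < 0, so the root lies in [-1.1171875, -1.109375]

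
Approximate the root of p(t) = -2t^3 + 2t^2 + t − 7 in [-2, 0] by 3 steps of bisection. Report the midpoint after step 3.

-1.25

m = -1, p(m) = -4 (−); new bracket [-2, -1]
m = -1.5, p(m) = 2.75 (+); new bracket [-1.5, -1]
m = -1.25, p(m) = -1.21875 (−); new bracket [-1.5, -1.25]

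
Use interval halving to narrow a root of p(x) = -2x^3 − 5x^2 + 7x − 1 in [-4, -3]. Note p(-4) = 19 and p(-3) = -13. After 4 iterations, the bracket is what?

p(-3.5) = -1 < 0, so the root lies in [-4, -3.5]
p(-3.75) = 7.90625 > 0, so the root lies in [-3.75, -3.5]
p(-3.625) = 3.191406 > 0, so the root lies in [-3.625, -3.5]
p(-3.5625) = 1.0317 > 0, so the root lies in [-3.5625, -3.5]

[-3.5625, -3.5]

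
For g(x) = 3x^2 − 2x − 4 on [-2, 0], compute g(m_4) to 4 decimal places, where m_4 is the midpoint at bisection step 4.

0.0469

g(-1) = 1 > 0, so the root lies in [-1, 0]
g(-0.5) = -2.25 < 0, so the root lies in [-1, -0.5]
g(-0.75) = -0.8125 < 0, so the root lies in [-1, -0.75]
g(-0.875) = 0.0469 > 0, so the root lies in [-0.875, -0.75]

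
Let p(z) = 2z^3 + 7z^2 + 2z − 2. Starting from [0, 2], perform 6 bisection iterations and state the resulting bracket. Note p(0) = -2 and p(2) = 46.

p(1) = 9 > 0, so the root lies in [0, 1]
p(0.5) = 1 > 0, so the root lies in [0, 0.5]
p(0.25) = -1.03125 < 0, so the root lies in [0.25, 0.5]
p(0.375) = -0.1602 < 0, so the root lies in [0.375, 0.5]
p(0.4375) = 0.3823 > 0, so the root lies in [0.375, 0.4375]
p(0.40625) = 0.1019 > 0, so the root lies in [0.375, 0.40625]

[0.375, 0.40625]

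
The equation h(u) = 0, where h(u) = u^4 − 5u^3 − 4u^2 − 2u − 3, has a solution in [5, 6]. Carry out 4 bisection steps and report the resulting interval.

u = 5.5 gives h = -51.8125, negative; keep [5.5, 6]
u = 5.75 gives h = -4.167969, negative; keep [5.75, 6]
u = 5.875 gives h = 24.619385, positive; keep [5.75, 5.875]
u = 5.8125 gives h = 9.7901, positive; keep [5.75, 5.8125]

[5.75, 5.8125]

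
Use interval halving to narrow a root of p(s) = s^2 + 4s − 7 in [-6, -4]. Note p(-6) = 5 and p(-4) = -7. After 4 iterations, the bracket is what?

[-5.375, -5.25]

midpoint -5: p = -2 < 0 → [-6, -5]
midpoint -5.5: p = 1.25 > 0 → [-5.5, -5]
midpoint -5.25: p = -0.4375 < 0 → [-5.5, -5.25]
midpoint -5.375: p = 0.3906 > 0 → [-5.375, -5.25]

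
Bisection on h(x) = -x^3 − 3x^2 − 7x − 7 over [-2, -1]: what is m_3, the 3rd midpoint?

-1.375

x = -1.5 gives h = 0.125, positive; keep [-1.5, -1]
x = -1.25 gives h = -0.984375, negative; keep [-1.5, -1.25]
x = -1.375 gives h = -0.447266, negative; keep [-1.5, -1.375]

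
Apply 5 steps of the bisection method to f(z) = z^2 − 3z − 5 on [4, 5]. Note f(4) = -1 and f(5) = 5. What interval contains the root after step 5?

[4.1875, 4.21875]

midpoint 4.5: f = 1.75 > 0 → [4, 4.5]
midpoint 4.25: f = 0.3125 > 0 → [4, 4.25]
midpoint 4.125: f = -0.359375 < 0 → [4.125, 4.25]
midpoint 4.1875: f = -0.0273 < 0 → [4.1875, 4.25]
midpoint 4.21875: f = 0.1416 > 0 → [4.1875, 4.21875]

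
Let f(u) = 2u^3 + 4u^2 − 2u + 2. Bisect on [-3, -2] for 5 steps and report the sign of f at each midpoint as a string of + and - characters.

+---+

m = -2.5, f(m) = 0.75 (+); new bracket [-3, -2.5]
m = -2.75, f(m) = -3.84375 (−); new bracket [-2.75, -2.5]
m = -2.625, f(m) = -1.363281 (−); new bracket [-2.625, -2.5]
m = -2.5625, f(m) = -0.2622 (−); new bracket [-2.5625, -2.5]
m = -2.53125, f(m) = 0.2548 (+); new bracket [-2.5625, -2.53125]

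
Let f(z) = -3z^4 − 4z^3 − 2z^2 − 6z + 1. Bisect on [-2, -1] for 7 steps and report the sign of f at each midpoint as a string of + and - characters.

+-++--+

z = -1.5 gives f = 3.8125, positive; keep [-2, -1.5]
z = -1.75 gives f = -1.324219, negative; keep [-1.75, -1.5]
z = -1.625 gives f = 1.714111, positive; keep [-1.75, -1.625]
z = -1.6875 gives f = 0.3239, positive; keep [-1.75, -1.6875]
z = -1.71875 gives f = -0.4664, negative; keep [-1.71875, -1.6875]
z = -1.703125 gives f = -0.063, negative; keep [-1.703125, -1.6875]
z = -1.6953125 gives f = 0.1325, positive; keep [-1.703125, -1.6953125]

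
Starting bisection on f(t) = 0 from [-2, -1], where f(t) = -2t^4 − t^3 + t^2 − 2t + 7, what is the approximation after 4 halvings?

-1.8125

f(-1.5) = 5.5 > 0, so the root lies in [-2, -1.5]
f(-1.75) = 0.164062 > 0, so the root lies in [-2, -1.75]
f(-1.875) = -3.861816 < 0, so the root lies in [-1.875, -1.75]
f(-1.8125) = -1.72 < 0, so the root lies in [-1.8125, -1.75]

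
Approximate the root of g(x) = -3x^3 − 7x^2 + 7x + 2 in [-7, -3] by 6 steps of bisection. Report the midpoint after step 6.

g(-5) = 167 > 0, so the root lies in [-5, -3]
g(-4) = 54 > 0, so the root lies in [-4, -3]
g(-3.5) = 20.375 > 0, so the root lies in [-3.5, -3]
g(-3.25) = 8.2969 > 0, so the root lies in [-3.25, -3]
g(-3.125) = 3.3184 > 0, so the root lies in [-3.125, -3]
g(-3.0625) = 1.0789 > 0, so the root lies in [-3.0625, -3]

-3.0625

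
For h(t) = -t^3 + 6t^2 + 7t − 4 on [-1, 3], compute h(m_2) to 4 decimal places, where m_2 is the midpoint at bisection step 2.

-4.0000

h(1) = 8 > 0, so the root lies in [-1, 1]
h(0) = -4 < 0, so the root lies in [0, 1]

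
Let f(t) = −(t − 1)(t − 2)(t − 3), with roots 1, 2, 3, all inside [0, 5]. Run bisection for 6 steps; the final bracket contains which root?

midpoint 2.5: f = 0.375 > 0 → [2.5, 5]
midpoint 3.75: f = -3.609375 < 0 → [2.5, 3.75]
midpoint 3.125: f = -0.298828 < 0 → [2.5, 3.125]
midpoint 2.8125: f = 0.2761 > 0 → [2.8125, 3.125]
midpoint 2.96875: f = 0.0596 > 0 → [2.96875, 3.125]
midpoint 3.046875: f = -0.1004 < 0 → [2.96875, 3.046875]

3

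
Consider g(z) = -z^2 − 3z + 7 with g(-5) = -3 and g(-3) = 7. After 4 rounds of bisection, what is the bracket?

[-4.625, -4.5]

g(-4) = 3 > 0, so the root lies in [-5, -4]
g(-4.5) = 0.25 > 0, so the root lies in [-5, -4.5]
g(-4.75) = -1.3125 < 0, so the root lies in [-4.75, -4.5]
g(-4.625) = -0.5156 < 0, so the root lies in [-4.625, -4.5]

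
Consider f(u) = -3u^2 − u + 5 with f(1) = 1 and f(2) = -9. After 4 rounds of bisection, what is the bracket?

f(1.5) = -3.25 < 0, so the root lies in [1, 1.5]
f(1.25) = -0.9375 < 0, so the root lies in [1, 1.25]
f(1.125) = 0.078125 > 0, so the root lies in [1.125, 1.25]
f(1.1875) = -0.418 < 0, so the root lies in [1.125, 1.1875]

[1.125, 1.1875]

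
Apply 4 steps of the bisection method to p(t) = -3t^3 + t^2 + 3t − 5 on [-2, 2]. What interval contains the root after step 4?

p(0) = -5 < 0, so the root lies in [-2, 0]
p(-1) = -4 < 0, so the root lies in [-2, -1]
p(-1.5) = 2.875 > 0, so the root lies in [-1.5, -1]
p(-1.25) = -1.3281 < 0, so the root lies in [-1.5, -1.25]

[-1.5, -1.25]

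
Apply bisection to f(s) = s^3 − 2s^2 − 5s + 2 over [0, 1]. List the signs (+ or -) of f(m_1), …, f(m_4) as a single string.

-+-+

s = 0.5 gives f = -0.875, negative; keep [0, 0.5]
s = 0.25 gives f = 0.640625, positive; keep [0.25, 0.5]
s = 0.375 gives f = -0.103516, negative; keep [0.25, 0.375]
s = 0.3125 gives f = 0.2727, positive; keep [0.3125, 0.375]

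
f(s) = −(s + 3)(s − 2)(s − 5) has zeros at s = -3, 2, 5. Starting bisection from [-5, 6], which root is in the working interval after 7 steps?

-3

s = 0.5 gives f = -23.625, negative; keep [-5, 0.5]
s = -2.25 gives f = -23.109375, negative; keep [-5, -2.25]
s = -3.625 gives f = 30.322266, positive; keep [-3.625, -2.25]
s = -2.9375 gives f = -2.4495, negative; keep [-3.625, -2.9375]
s = -3.28125 gives f = 12.3006, positive; keep [-3.28125, -2.9375]
s = -3.109375 gives f = 4.5318, positive; keep [-3.109375, -2.9375]
s = -3.0234375 gives f = 0.9447, positive; keep [-3.0234375, -2.9375]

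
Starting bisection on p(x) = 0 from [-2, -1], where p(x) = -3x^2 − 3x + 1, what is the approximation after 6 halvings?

-1.265625

midpoint -1.5: p = -1.25 < 0 → [-1.5, -1]
midpoint -1.25: p = 0.0625 > 0 → [-1.5, -1.25]
midpoint -1.375: p = -0.546875 < 0 → [-1.375, -1.25]
midpoint -1.3125: p = -0.2305 < 0 → [-1.3125, -1.25]
midpoint -1.28125: p = -0.0811 < 0 → [-1.28125, -1.25]
midpoint -1.265625: p = -0.0085 < 0 → [-1.265625, -1.25]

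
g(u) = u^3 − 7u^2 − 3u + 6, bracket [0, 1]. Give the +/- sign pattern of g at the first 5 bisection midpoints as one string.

++---

m = 0.5, g(m) = 2.875 (+); new bracket [0.5, 1]
m = 0.75, g(m) = 0.234375 (+); new bracket [0.75, 1]
m = 0.875, g(m) = -1.314453 (−); new bracket [0.75, 0.875]
m = 0.8125, g(m) = -0.5222 (−); new bracket [0.75, 0.8125]
m = 0.78125, g(m) = -0.1394 (−); new bracket [0.75, 0.78125]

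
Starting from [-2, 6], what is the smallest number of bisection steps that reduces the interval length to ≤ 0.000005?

21

Width after n steps is 8/2^n. Need 2^n ≥ 8/0.000005 = 1600000.
2^20 = 1048576 < 1600000 ≤ 2^21 = 2097152, so n = 21.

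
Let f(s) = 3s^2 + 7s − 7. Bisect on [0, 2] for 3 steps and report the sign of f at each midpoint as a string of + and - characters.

+--

m = 1, f(m) = 3 (+); new bracket [0, 1]
m = 0.5, f(m) = -2.75 (−); new bracket [0.5, 1]
m = 0.75, f(m) = -0.0625 (−); new bracket [0.75, 1]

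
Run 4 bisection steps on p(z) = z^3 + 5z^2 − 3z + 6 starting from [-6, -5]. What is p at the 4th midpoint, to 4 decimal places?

0.8235

midpoint -5.5: p = 7.375 > 0 → [-6, -5.5]
midpoint -5.75: p = -1.546875 < 0 → [-5.75, -5.5]
midpoint -5.625: p = 3.099609 > 0 → [-5.75, -5.625]
midpoint -5.6875: p = 0.8235 > 0 → [-5.75, -5.6875]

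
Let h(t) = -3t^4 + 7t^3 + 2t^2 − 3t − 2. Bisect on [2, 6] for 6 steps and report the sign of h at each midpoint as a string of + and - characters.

---++-

t = 4 gives h = -302, negative; keep [2, 4]
t = 3 gives h = -47, negative; keep [2, 3]
t = 2.5 gives h = -4.8125, negative; keep [2, 2.5]
t = 2.25 gives h = 4.2227, positive; keep [2.25, 2.5]
t = 2.375 gives h = 0.4817, positive; keep [2.375, 2.5]
t = 2.4375 gives h = -1.9554, negative; keep [2.375, 2.4375]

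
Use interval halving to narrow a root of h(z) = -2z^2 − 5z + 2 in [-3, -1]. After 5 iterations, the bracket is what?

[-2.875, -2.8125]

h(-2) = 4 > 0, so the root lies in [-3, -2]
h(-2.5) = 2 > 0, so the root lies in [-3, -2.5]
h(-2.75) = 0.625 > 0, so the root lies in [-3, -2.75]
h(-2.875) = -0.1562 < 0, so the root lies in [-2.875, -2.75]
h(-2.8125) = 0.2422 > 0, so the root lies in [-2.875, -2.8125]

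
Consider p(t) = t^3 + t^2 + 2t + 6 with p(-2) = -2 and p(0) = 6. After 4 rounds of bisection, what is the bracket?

[-1.875, -1.75]

t = -1 gives p = 4, positive; keep [-2, -1]
t = -1.5 gives p = 1.875, positive; keep [-2, -1.5]
t = -1.75 gives p = 0.203125, positive; keep [-2, -1.75]
t = -1.875 gives p = -0.8262, negative; keep [-1.875, -1.75]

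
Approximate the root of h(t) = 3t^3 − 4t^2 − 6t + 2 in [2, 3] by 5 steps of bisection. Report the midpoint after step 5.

2.15625

midpoint 2.5: h = 8.875 > 0 → [2, 2.5]
midpoint 2.25: h = 2.421875 > 0 → [2, 2.25]
midpoint 2.125: h = -0.025391 < 0 → [2.125, 2.25]
midpoint 2.1875: h = 1.137 > 0 → [2.125, 2.1875]
midpoint 2.15625: h = 0.5407 > 0 → [2.125, 2.15625]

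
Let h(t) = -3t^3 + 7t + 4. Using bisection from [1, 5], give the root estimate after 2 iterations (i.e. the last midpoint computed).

2

t = 3 gives h = -56, negative; keep [1, 3]
t = 2 gives h = -6, negative; keep [1, 2]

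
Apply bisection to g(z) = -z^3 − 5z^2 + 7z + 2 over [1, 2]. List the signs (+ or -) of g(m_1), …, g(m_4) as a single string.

-+-+

m = 1.5, g(m) = -2.125 (−); new bracket [1, 1.5]
m = 1.25, g(m) = 0.984375 (+); new bracket [1.25, 1.5]
m = 1.375, g(m) = -0.427734 (−); new bracket [1.25, 1.375]
m = 1.3125, g(m) = 0.3132 (+); new bracket [1.3125, 1.375]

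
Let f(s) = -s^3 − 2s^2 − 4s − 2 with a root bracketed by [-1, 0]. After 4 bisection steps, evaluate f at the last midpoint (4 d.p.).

0.1296

midpoint -0.5: f = -0.375 < 0 → [-1, -0.5]
midpoint -0.75: f = 0.296875 > 0 → [-0.75, -0.5]
midpoint -0.625: f = -0.037109 < 0 → [-0.75, -0.625]
midpoint -0.6875: f = 0.1296 > 0 → [-0.6875, -0.625]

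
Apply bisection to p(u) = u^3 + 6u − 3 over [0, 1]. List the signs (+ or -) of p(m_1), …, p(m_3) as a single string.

+--

p(0.5) = 0.125 > 0, so the root lies in [0, 0.5]
p(0.25) = -1.484375 < 0, so the root lies in [0.25, 0.5]
p(0.375) = -0.697266 < 0, so the root lies in [0.375, 0.5]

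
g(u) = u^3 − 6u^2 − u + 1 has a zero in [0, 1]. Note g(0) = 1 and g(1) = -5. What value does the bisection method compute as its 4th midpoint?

m = 0.5, g(m) = -0.875 (−); new bracket [0, 0.5]
m = 0.25, g(m) = 0.390625 (+); new bracket [0.25, 0.5]
m = 0.375, g(m) = -0.166016 (−); new bracket [0.25, 0.375]
m = 0.3125, g(m) = 0.1321 (+); new bracket [0.3125, 0.375]

0.3125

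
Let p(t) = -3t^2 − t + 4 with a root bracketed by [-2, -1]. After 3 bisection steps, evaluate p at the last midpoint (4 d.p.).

m = -1.5, p(m) = -1.25 (−); new bracket [-1.5, -1]
m = -1.25, p(m) = 0.5625 (+); new bracket [-1.5, -1.25]
m = -1.375, p(m) = -0.296875 (−); new bracket [-1.375, -1.25]

-0.2969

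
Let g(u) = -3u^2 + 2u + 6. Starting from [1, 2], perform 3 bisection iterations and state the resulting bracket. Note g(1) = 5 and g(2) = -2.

m = 1.5, g(m) = 2.25 (+); new bracket [1.5, 2]
m = 1.75, g(m) = 0.3125 (+); new bracket [1.75, 2]
m = 1.875, g(m) = -0.796875 (−); new bracket [1.75, 1.875]

[1.75, 1.875]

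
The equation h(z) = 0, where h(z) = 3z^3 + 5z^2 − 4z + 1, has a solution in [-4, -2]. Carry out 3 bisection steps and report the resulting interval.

[-2.5, -2.25]

m = -3, h(m) = -23 (−); new bracket [-3, -2]
m = -2.5, h(m) = -4.625 (−); new bracket [-2.5, -2]
m = -2.25, h(m) = 1.140625 (+); new bracket [-2.5, -2.25]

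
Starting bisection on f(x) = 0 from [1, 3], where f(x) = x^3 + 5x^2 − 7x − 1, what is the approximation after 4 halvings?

f(2) = 13 > 0, so the root lies in [1, 2]
f(1.5) = 3.125 > 0, so the root lies in [1, 1.5]
f(1.25) = 0.015625 > 0, so the root lies in [1, 1.25]
f(1.125) = -1.123 < 0, so the root lies in [1.125, 1.25]

1.125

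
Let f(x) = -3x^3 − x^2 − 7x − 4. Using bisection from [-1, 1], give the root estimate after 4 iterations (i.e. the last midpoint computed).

f(0) = -4 < 0, so the root lies in [-1, 0]
f(-0.5) = -0.375 < 0, so the root lies in [-1, -0.5]
f(-0.75) = 1.953125 > 0, so the root lies in [-0.75, -0.5]
f(-0.625) = 0.7168 > 0, so the root lies in [-0.625, -0.5]

-0.625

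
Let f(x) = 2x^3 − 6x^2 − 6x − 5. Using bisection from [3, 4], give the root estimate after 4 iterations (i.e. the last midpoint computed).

3.9375

m = 3.5, f(m) = -13.75 (−); new bracket [3.5, 4]
m = 3.75, f(m) = -6.40625 (−); new bracket [3.75, 4]
m = 3.875, f(m) = -1.972656 (−); new bracket [3.875, 4]
m = 3.9375, f(m) = 0.4448 (+); new bracket [3.875, 3.9375]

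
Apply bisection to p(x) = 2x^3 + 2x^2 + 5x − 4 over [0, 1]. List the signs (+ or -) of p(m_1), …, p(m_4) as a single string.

x = 0.5 gives p = -0.75, negative; keep [0.5, 1]
x = 0.75 gives p = 1.71875, positive; keep [0.5, 0.75]
x = 0.625 gives p = 0.394531, positive; keep [0.5, 0.625]
x = 0.5625 gives p = -0.1987, negative; keep [0.5625, 0.625]

-++-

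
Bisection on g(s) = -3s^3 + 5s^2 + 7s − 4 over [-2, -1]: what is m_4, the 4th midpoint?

-1.1875

m = -1.5, g(m) = 6.875 (+); new bracket [-1.5, -1]
m = -1.25, g(m) = 0.921875 (+); new bracket [-1.25, -1]
m = -1.125, g(m) = -1.275391 (−); new bracket [-1.25, -1.125]
m = -1.1875, g(m) = -0.238 (−); new bracket [-1.25, -1.1875]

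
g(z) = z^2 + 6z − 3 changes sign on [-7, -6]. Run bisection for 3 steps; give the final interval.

[-6.5, -6.375]

m = -6.5, g(m) = 0.25 (+); new bracket [-6.5, -6]
m = -6.25, g(m) = -1.4375 (−); new bracket [-6.5, -6.25]
m = -6.375, g(m) = -0.609375 (−); new bracket [-6.5, -6.375]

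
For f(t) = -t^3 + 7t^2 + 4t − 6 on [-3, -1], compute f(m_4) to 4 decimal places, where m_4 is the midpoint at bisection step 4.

-0.2168

f(-2) = 22 > 0, so the root lies in [-2, -1]
f(-1.5) = 7.125 > 0, so the root lies in [-1.5, -1]
f(-1.25) = 1.890625 > 0, so the root lies in [-1.25, -1]
f(-1.125) = -0.2168 < 0, so the root lies in [-1.25, -1.125]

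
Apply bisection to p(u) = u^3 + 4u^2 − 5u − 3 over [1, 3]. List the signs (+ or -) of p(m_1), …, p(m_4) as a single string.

u = 2 gives p = 11, positive; keep [1, 2]
u = 1.5 gives p = 1.875, positive; keep [1, 1.5]
u = 1.25 gives p = -1.046875, negative; keep [1.25, 1.5]
u = 1.375 gives p = 0.2871, positive; keep [1.25, 1.375]

++-+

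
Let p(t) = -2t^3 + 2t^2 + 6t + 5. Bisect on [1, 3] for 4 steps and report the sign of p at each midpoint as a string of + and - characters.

++--

p(2) = 9 > 0, so the root lies in [2, 3]
p(2.5) = 1.25 > 0, so the root lies in [2.5, 3]
p(2.75) = -4.96875 < 0, so the root lies in [2.5, 2.75]
p(2.625) = -1.6445 < 0, so the root lies in [2.5, 2.625]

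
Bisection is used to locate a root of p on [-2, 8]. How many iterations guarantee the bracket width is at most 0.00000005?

28

Width after n steps is 10/2^n. Need 2^n ≥ 10/0.00000005 = 200000000.
2^27 = 134217728 < 200000000 ≤ 2^28 = 268435456, so n = 28.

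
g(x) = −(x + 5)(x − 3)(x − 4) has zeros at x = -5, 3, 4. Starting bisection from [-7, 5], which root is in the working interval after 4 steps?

-5

x = -1 gives g = -80, negative; keep [-7, -1]
x = -4 gives g = -56, negative; keep [-7, -4]
x = -5.5 gives g = 40.375, positive; keep [-5.5, -4]
x = -4.75 gives g = -16.9531, negative; keep [-5.5, -4.75]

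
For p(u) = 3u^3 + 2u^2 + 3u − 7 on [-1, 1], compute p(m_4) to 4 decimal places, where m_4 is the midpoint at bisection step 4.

p(0) = -7 < 0, so the root lies in [0, 1]
p(0.5) = -4.625 < 0, so the root lies in [0.5, 1]
p(0.75) = -2.359375 < 0, so the root lies in [0.75, 1]
p(0.875) = -0.834 < 0, so the root lies in [0.875, 1]

-0.8340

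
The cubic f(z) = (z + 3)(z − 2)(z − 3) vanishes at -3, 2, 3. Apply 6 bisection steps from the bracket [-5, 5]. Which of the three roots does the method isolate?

f(0) = 18 > 0, so the root lies in [-5, 0]
f(-2.5) = 12.375 > 0, so the root lies in [-5, -2.5]
f(-3.75) = -29.109375 < 0, so the root lies in [-3.75, -2.5]
f(-3.125) = -3.9238 < 0, so the root lies in [-3.125, -2.5]
f(-2.8125) = 5.2449 > 0, so the root lies in [-3.125, -2.8125]
f(-2.96875) = 0.9268 > 0, so the root lies in [-3.125, -2.96875]

-3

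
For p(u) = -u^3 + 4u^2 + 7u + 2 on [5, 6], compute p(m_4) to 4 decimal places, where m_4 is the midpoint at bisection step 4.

2.1453

midpoint 5.5: p = -4.875 < 0 → [5, 5.5]
midpoint 5.25: p = 4.296875 > 0 → [5.25, 5.5]
midpoint 5.375: p = -0.099609 < 0 → [5.25, 5.375]
midpoint 5.3125: p = 2.1453 > 0 → [5.3125, 5.375]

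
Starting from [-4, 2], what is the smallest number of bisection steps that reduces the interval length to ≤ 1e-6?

23

Width after n steps is 6/2^n. Need 2^n ≥ 6/1e-6 = 6000000.
2^22 = 4194304 < 6000000 ≤ 2^23 = 8388608, so n = 23.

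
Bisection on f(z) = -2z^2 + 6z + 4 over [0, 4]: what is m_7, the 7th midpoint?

3.53125

f(2) = 8 > 0, so the root lies in [2, 4]
f(3) = 4 > 0, so the root lies in [3, 4]
f(3.5) = 0.5 > 0, so the root lies in [3.5, 4]
f(3.75) = -1.625 < 0, so the root lies in [3.5, 3.75]
f(3.625) = -0.5312 < 0, so the root lies in [3.5, 3.625]
f(3.5625) = -0.0078 < 0, so the root lies in [3.5, 3.5625]
f(3.53125) = 0.248 > 0, so the root lies in [3.53125, 3.5625]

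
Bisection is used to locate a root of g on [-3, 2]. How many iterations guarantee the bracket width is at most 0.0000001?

Width after n steps is 5/2^n. Need 2^n ≥ 5/0.0000001 = 50000000.
2^25 = 33554432 < 50000000 ≤ 2^26 = 67108864, so n = 26.

26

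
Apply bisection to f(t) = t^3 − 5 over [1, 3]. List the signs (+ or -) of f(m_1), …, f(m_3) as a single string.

t = 2 gives f = 3, positive; keep [1, 2]
t = 1.5 gives f = -1.625, negative; keep [1.5, 2]
t = 1.75 gives f = 0.359375, positive; keep [1.5, 1.75]

+-+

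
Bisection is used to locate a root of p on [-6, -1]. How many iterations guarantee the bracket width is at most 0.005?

Width after n steps is 5/2^n. Need 2^n ≥ 5/0.005 = 1000.
2^9 = 512 < 1000 ≤ 2^10 = 1024, so n = 10.

10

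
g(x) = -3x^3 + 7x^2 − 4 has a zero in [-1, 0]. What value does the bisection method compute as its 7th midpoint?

midpoint -0.5: g = -1.875 < 0 → [-1, -0.5]
midpoint -0.75: g = 1.203125 > 0 → [-0.75, -0.5]
midpoint -0.625: g = -0.533203 < 0 → [-0.75, -0.625]
midpoint -0.6875: g = 0.2834 > 0 → [-0.6875, -0.625]
midpoint -0.65625: g = -0.1375 < 0 → [-0.6875, -0.65625]
midpoint -0.671875: g = 0.0698 > 0 → [-0.671875, -0.65625]
midpoint -0.6640625: g = -0.0346 < 0 → [-0.671875, -0.6640625]

-0.6640625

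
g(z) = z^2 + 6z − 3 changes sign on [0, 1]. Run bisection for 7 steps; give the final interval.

[0.4609375, 0.46875]

midpoint 0.5: g = 0.25 > 0 → [0, 0.5]
midpoint 0.25: g = -1.4375 < 0 → [0.25, 0.5]
midpoint 0.375: g = -0.609375 < 0 → [0.375, 0.5]
midpoint 0.4375: g = -0.1836 < 0 → [0.4375, 0.5]
midpoint 0.46875: g = 0.0322 > 0 → [0.4375, 0.46875]
midpoint 0.453125: g = -0.0759 < 0 → [0.453125, 0.46875]
midpoint 0.4609375: g = -0.0219 < 0 → [0.4609375, 0.46875]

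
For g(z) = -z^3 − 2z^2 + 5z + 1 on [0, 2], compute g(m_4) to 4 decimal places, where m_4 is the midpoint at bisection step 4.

-0.4473

g(1) = 3 > 0, so the root lies in [1, 2]
g(1.5) = 0.625 > 0, so the root lies in [1.5, 2]
g(1.75) = -1.734375 < 0, so the root lies in [1.5, 1.75]
g(1.625) = -0.4473 < 0, so the root lies in [1.5, 1.625]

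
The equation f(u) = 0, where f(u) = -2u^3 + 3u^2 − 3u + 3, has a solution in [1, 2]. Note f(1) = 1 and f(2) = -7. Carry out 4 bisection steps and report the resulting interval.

midpoint 1.5: f = -1.5 < 0 → [1, 1.5]
midpoint 1.25: f = 0.03125 > 0 → [1.25, 1.5]
midpoint 1.375: f = -0.652344 < 0 → [1.25, 1.375]
midpoint 1.3125: f = -0.2915 < 0 → [1.25, 1.3125]

[1.25, 1.3125]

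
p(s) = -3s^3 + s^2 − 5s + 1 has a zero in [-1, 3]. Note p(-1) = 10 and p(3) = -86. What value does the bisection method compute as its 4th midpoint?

0.25

s = 1 gives p = -6, negative; keep [-1, 1]
s = 0 gives p = 1, positive; keep [0, 1]
s = 0.5 gives p = -1.625, negative; keep [0, 0.5]
s = 0.25 gives p = -0.2344, negative; keep [0, 0.25]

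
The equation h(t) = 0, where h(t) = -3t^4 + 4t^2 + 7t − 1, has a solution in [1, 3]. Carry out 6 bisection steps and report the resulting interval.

[1.625, 1.65625]

h(2) = -19 < 0, so the root lies in [1, 2]
h(1.5) = 3.3125 > 0, so the root lies in [1.5, 2]
h(1.75) = -4.636719 < 0, so the root lies in [1.5, 1.75]
h(1.625) = 0.0188 > 0, so the root lies in [1.625, 1.75]
h(1.6875) = -2.1243 < 0, so the root lies in [1.625, 1.6875]
h(1.65625) = -1.0084 < 0, so the root lies in [1.625, 1.65625]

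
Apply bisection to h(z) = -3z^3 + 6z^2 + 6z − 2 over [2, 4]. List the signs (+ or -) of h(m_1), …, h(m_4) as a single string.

-+-+

m = 3, h(m) = -11 (−); new bracket [2, 3]
m = 2.5, h(m) = 3.625 (+); new bracket [2.5, 3]
m = 2.75, h(m) = -2.515625 (−); new bracket [2.5, 2.75]
m = 2.625, h(m) = 0.8301 (+); new bracket [2.625, 2.75]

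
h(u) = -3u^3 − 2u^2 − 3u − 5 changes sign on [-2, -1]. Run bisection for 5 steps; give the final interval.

m = -1.5, h(m) = 5.125 (+); new bracket [-1.5, -1]
m = -1.25, h(m) = 1.484375 (+); new bracket [-1.25, -1]
m = -1.125, h(m) = 0.115234 (+); new bracket [-1.125, -1]
m = -1.0625, h(m) = -0.4719 (−); new bracket [-1.125, -1.0625]
m = -1.09375, h(m) = -0.186 (−); new bracket [-1.125, -1.09375]

[-1.125, -1.09375]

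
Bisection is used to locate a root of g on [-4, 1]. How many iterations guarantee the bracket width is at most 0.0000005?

Width after n steps is 5/2^n. Need 2^n ≥ 5/0.0000005 = 10000000.
2^23 = 8388608 < 10000000 ≤ 2^24 = 16777216, so n = 24.

24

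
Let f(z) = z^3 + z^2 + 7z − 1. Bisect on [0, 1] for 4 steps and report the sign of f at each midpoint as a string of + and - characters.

z = 0.5 gives f = 2.875, positive; keep [0, 0.5]
z = 0.25 gives f = 0.828125, positive; keep [0, 0.25]
z = 0.125 gives f = -0.107422, negative; keep [0.125, 0.25]
z = 0.1875 gives f = 0.3542, positive; keep [0.125, 0.1875]

++-+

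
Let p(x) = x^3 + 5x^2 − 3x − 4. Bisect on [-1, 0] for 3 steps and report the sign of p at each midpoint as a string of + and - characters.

-+-

m = -0.5, p(m) = -1.375 (−); new bracket [-1, -0.5]
m = -0.75, p(m) = 0.640625 (+); new bracket [-0.75, -0.5]
m = -0.625, p(m) = -0.416016 (−); new bracket [-0.75, -0.625]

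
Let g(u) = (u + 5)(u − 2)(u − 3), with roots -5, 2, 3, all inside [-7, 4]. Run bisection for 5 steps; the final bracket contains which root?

u = -1.5 gives g = 55.125, positive; keep [-7, -1.5]
u = -4.25 gives g = 33.984375, positive; keep [-7, -4.25]
u = -5.625 gives g = -41.103516, negative; keep [-5.625, -4.25]
u = -4.9375 gives g = 3.4417, positive; keep [-5.625, -4.9375]
u = -5.28125 gives g = -16.9588, negative; keep [-5.28125, -4.9375]

-5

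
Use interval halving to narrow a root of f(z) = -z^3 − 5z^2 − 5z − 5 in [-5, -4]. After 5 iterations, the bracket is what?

midpoint -4.5: f = 7.375 > 0 → [-4.5, -4]
midpoint -4.25: f = 2.703125 > 0 → [-4.25, -4]
midpoint -4.125: f = 0.736328 > 0 → [-4.125, -4]
midpoint -4.0625: f = -0.1599 < 0 → [-4.125, -4.0625]
midpoint -4.09375: f = 0.2811 > 0 → [-4.09375, -4.0625]

[-4.09375, -4.0625]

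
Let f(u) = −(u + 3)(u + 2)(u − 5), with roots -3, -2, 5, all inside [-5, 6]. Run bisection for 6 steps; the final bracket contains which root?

5

u = 0.5 gives f = 39.375, positive; keep [0.5, 6]
u = 3.25 gives f = 57.421875, positive; keep [3.25, 6]
u = 4.625 gives f = 18.943359, positive; keep [4.625, 6]
u = 5.3125 gives f = -18.9954, negative; keep [4.625, 5.3125]
u = 4.96875 gives f = 1.7354, positive; keep [4.96875, 5.3125]
u = 5.140625 gives f = -8.1744, negative; keep [4.96875, 5.140625]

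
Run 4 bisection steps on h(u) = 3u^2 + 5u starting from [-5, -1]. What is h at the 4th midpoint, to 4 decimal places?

h(-3) = 12 > 0, so the root lies in [-3, -1]
h(-2) = 2 > 0, so the root lies in [-2, -1]
h(-1.5) = -0.75 < 0, so the root lies in [-2, -1.5]
h(-1.75) = 0.4375 > 0, so the root lies in [-1.75, -1.5]

0.4375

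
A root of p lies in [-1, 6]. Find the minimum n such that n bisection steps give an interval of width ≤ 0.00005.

18

Width after n steps is 7/2^n. Need 2^n ≥ 7/0.00005 = 140000.
2^17 = 131072 < 140000 ≤ 2^18 = 262144, so n = 18.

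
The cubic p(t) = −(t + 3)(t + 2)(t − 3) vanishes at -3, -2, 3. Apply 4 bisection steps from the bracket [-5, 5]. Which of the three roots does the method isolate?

3

midpoint 0: p = 18 > 0 → [0, 5]
midpoint 2.5: p = 12.375 > 0 → [2.5, 5]
midpoint 3.75: p = -29.109375 < 0 → [2.5, 3.75]
midpoint 3.125: p = -3.9238 < 0 → [2.5, 3.125]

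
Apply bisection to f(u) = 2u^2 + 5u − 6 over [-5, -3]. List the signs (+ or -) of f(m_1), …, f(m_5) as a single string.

++--+

f(-4) = 6 > 0, so the root lies in [-4, -3]
f(-3.5) = 1 > 0, so the root lies in [-3.5, -3]
f(-3.25) = -1.125 < 0, so the root lies in [-3.5, -3.25]
f(-3.375) = -0.0938 < 0, so the root lies in [-3.5, -3.375]
f(-3.4375) = 0.4453 > 0, so the root lies in [-3.4375, -3.375]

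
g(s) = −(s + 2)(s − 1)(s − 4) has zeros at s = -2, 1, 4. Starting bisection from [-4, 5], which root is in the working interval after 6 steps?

m = 0.5, g(m) = -4.375 (−); new bracket [-4, 0.5]
m = -1.75, g(m) = -3.953125 (−); new bracket [-4, -1.75]
m = -2.875, g(m) = 23.310547 (+); new bracket [-2.875, -1.75]
m = -2.3125, g(m) = 6.5344 (+); new bracket [-2.3125, -1.75]
m = -2.03125, g(m) = 0.5713 (+); new bracket [-2.03125, -1.75]
m = -1.890625, g(m) = -1.8624 (−); new bracket [-2.03125, -1.890625]

-2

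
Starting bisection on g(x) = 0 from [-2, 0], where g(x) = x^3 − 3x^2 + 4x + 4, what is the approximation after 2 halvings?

g(-1) = -4 < 0, so the root lies in [-1, 0]
g(-0.5) = 1.125 > 0, so the root lies in [-1, -0.5]

-0.5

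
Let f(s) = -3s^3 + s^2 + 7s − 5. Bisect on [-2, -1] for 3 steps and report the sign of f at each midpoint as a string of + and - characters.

midpoint -1.5: f = -3.125 < 0 → [-2, -1.5]
midpoint -1.75: f = 1.890625 > 0 → [-1.75, -1.5]
midpoint -1.625: f = -0.861328 < 0 → [-1.75, -1.625]

-+-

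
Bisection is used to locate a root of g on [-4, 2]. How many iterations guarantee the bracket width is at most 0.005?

11

Width after n steps is 6/2^n. Need 2^n ≥ 6/0.005 = 1200.
2^10 = 1024 < 1200 ≤ 2^11 = 2048, so n = 11.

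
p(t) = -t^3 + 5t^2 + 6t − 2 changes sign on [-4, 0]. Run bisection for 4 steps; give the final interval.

midpoint -2: p = 14 > 0 → [-2, 0]
midpoint -1: p = -2 < 0 → [-2, -1]
midpoint -1.5: p = 3.625 > 0 → [-1.5, -1]
midpoint -1.25: p = 0.2656 > 0 → [-1.25, -1]

[-1.25, -1]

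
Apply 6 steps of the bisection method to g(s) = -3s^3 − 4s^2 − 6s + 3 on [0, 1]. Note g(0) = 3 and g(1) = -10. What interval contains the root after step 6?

midpoint 0.5: g = -1.375 < 0 → [0, 0.5]
midpoint 0.25: g = 1.203125 > 0 → [0.25, 0.5]
midpoint 0.375: g = 0.029297 > 0 → [0.375, 0.5]
midpoint 0.4375: g = -0.6418 < 0 → [0.375, 0.4375]
midpoint 0.40625: g = -0.2988 < 0 → [0.375, 0.40625]
midpoint 0.390625: g = -0.1329 < 0 → [0.375, 0.390625]

[0.375, 0.390625]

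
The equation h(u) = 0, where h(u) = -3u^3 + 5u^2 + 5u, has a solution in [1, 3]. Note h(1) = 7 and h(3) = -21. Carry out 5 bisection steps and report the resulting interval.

u = 2 gives h = 6, positive; keep [2, 3]
u = 2.5 gives h = -3.125, negative; keep [2, 2.5]
u = 2.25 gives h = 2.390625, positive; keep [2.25, 2.5]
u = 2.375 gives h = -0.1113, negative; keep [2.25, 2.375]
u = 2.3125 gives h = 1.2014, positive; keep [2.3125, 2.375]

[2.3125, 2.375]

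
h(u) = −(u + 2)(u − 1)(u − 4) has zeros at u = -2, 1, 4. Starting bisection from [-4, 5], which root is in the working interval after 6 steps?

-2

u = 0.5 gives h = -4.375, negative; keep [-4, 0.5]
u = -1.75 gives h = -3.953125, negative; keep [-4, -1.75]
u = -2.875 gives h = 23.310547, positive; keep [-2.875, -1.75]
u = -2.3125 gives h = 6.5344, positive; keep [-2.3125, -1.75]
u = -2.03125 gives h = 0.5713, positive; keep [-2.03125, -1.75]
u = -1.890625 gives h = -1.8624, negative; keep [-2.03125, -1.890625]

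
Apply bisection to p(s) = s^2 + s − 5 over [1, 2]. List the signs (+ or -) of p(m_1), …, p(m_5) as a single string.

s = 1.5 gives p = -1.25, negative; keep [1.5, 2]
s = 1.75 gives p = -0.1875, negative; keep [1.75, 2]
s = 1.875 gives p = 0.390625, positive; keep [1.75, 1.875]
s = 1.8125 gives p = 0.0977, positive; keep [1.75, 1.8125]
s = 1.78125 gives p = -0.0459, negative; keep [1.78125, 1.8125]

--++-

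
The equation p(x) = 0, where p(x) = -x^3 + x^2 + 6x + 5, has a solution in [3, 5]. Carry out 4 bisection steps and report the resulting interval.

m = 4, p(m) = -19 (−); new bracket [3, 4]
m = 3.5, p(m) = -4.625 (−); new bracket [3, 3.5]
m = 3.25, p(m) = 0.734375 (+); new bracket [3.25, 3.5]
m = 3.375, p(m) = -1.8027 (−); new bracket [3.25, 3.375]

[3.25, 3.375]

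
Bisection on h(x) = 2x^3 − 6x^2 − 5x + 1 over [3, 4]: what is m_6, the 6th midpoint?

3.640625

m = 3.5, h(m) = -4.25 (−); new bracket [3.5, 4]
m = 3.75, h(m) = 3.34375 (+); new bracket [3.5, 3.75]
m = 3.625, h(m) = -0.699219 (−); new bracket [3.625, 3.75]
m = 3.6875, h(m) = 1.2593 (+); new bracket [3.625, 3.6875]
m = 3.65625, h(m) = 0.2645 (+); new bracket [3.625, 3.65625]
m = 3.640625, h(m) = -0.2212 (−); new bracket [3.640625, 3.65625]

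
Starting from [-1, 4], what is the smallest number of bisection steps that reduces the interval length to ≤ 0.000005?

20

Width after n steps is 5/2^n. Need 2^n ≥ 5/0.000005 = 1000000.
2^19 = 524288 < 1000000 ≤ 2^20 = 1048576, so n = 20.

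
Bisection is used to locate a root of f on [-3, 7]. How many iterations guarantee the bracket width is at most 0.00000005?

Width after n steps is 10/2^n. Need 2^n ≥ 10/0.00000005 = 200000000.
2^27 = 134217728 < 200000000 ≤ 2^28 = 268435456, so n = 28.

28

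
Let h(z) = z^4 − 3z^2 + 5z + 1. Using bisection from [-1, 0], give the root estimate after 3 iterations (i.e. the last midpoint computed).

m = -0.5, h(m) = -2.1875 (−); new bracket [-0.5, 0]
m = -0.25, h(m) = -0.433594 (−); new bracket [-0.25, 0]
m = -0.125, h(m) = 0.328369 (+); new bracket [-0.25, -0.125]

-0.125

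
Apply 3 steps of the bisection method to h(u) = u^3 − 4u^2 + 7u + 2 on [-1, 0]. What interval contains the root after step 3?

u = -0.5 gives h = -2.625, negative; keep [-0.5, 0]
u = -0.25 gives h = -0.015625, negative; keep [-0.25, 0]
u = -0.125 gives h = 1.060547, positive; keep [-0.25, -0.125]

[-0.25, -0.125]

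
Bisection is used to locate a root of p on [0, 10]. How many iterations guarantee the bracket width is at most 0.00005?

Width after n steps is 10/2^n. Need 2^n ≥ 10/0.00005 = 200000.
2^17 = 131072 < 200000 ≤ 2^18 = 262144, so n = 18.

18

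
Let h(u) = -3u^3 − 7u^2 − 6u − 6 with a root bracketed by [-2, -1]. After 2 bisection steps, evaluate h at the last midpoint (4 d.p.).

midpoint -1.5: h = -2.625 < 0 → [-2, -1.5]
midpoint -1.75: h = -0.859375 < 0 → [-2, -1.75]

-0.8594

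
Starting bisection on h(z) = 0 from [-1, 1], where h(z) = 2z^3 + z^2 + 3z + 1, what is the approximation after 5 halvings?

-0.3125

h(0) = 1 > 0, so the root lies in [-1, 0]
h(-0.5) = -0.5 < 0, so the root lies in [-0.5, 0]
h(-0.25) = 0.28125 > 0, so the root lies in [-0.5, -0.25]
h(-0.375) = -0.0898 < 0, so the root lies in [-0.375, -0.25]
h(-0.3125) = 0.0991 > 0, so the root lies in [-0.375, -0.3125]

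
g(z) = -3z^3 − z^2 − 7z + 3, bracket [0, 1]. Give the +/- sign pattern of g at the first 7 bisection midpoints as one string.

midpoint 0.5: g = -1.125 < 0 → [0, 0.5]
midpoint 0.25: g = 1.140625 > 0 → [0.25, 0.5]
midpoint 0.375: g = 0.076172 > 0 → [0.375, 0.5]
midpoint 0.4375: g = -0.5051 < 0 → [0.375, 0.4375]
midpoint 0.40625: g = -0.2099 < 0 → [0.375, 0.40625]
midpoint 0.390625: g = -0.0658 < 0 → [0.375, 0.390625]
midpoint 0.3828125: g = 0.0055 > 0 → [0.3828125, 0.390625]

-++---+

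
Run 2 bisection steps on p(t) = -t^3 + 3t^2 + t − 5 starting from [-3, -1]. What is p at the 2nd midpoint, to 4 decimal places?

m = -2, p(m) = 13 (+); new bracket [-2, -1]
m = -1.5, p(m) = 3.625 (+); new bracket [-1.5, -1]

3.6250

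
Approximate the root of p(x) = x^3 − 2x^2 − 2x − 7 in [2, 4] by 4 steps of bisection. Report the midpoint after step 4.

x = 3 gives p = -4, negative; keep [3, 4]
x = 3.5 gives p = 4.375, positive; keep [3, 3.5]
x = 3.25 gives p = -0.296875, negative; keep [3.25, 3.5]
x = 3.375 gives p = 1.9121, positive; keep [3.25, 3.375]

3.375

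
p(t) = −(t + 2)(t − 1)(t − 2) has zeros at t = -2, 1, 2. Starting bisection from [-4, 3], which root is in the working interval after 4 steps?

-2

p(-0.5) = -5.625 < 0, so the root lies in [-4, -0.5]
p(-2.25) = 3.453125 > 0, so the root lies in [-2.25, -0.5]
p(-1.375) = -5.009766 < 0, so the root lies in [-2.25, -1.375]
p(-1.8125) = -2.0105 < 0, so the root lies in [-2.25, -1.8125]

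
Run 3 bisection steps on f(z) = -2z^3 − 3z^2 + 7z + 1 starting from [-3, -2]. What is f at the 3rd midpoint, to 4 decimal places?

midpoint -2.5: f = -4 < 0 → [-3, -2.5]
midpoint -2.75: f = 0.65625 > 0 → [-2.75, -2.5]
midpoint -2.625: f = -1.871094 < 0 → [-2.75, -2.625]

-1.8711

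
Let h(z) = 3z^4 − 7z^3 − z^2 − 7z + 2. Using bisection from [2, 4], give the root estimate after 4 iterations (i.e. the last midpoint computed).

h(3) = 26 > 0, so the root lies in [2, 3]
h(2.5) = -13.9375 < 0, so the root lies in [2.5, 3]
h(2.75) = 1.183594 > 0, so the root lies in [2.5, 2.75]
h(2.625) = -7.4387 < 0, so the root lies in [2.625, 2.75]

2.625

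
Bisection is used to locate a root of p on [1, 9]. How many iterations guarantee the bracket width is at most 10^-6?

Width after n steps is 8/2^n. Need 2^n ≥ 8/10^-6 = 8000000.
2^22 = 4194304 < 8000000 ≤ 2^23 = 8388608, so n = 23.

23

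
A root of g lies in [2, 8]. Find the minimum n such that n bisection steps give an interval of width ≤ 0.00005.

17

Width after n steps is 6/2^n. Need 2^n ≥ 6/0.00005 = 120000.
2^16 = 65536 < 120000 ≤ 2^17 = 131072, so n = 17.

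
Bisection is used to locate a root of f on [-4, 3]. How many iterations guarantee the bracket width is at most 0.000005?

Width after n steps is 7/2^n. Need 2^n ≥ 7/0.000005 = 1400000.
2^20 = 1048576 < 1400000 ≤ 2^21 = 2097152, so n = 21.

21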